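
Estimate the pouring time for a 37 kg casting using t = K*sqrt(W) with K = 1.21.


Formula: t = K * sqrt(W)
sqrt(W) = sqrt(37) = 6.08276
t = 1.21 * 6.08276 = 7.3601 s

Answer: 7.3601 s


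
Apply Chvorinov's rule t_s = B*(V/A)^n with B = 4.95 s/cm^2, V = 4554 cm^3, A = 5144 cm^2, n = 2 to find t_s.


Formula: t_s = B * (V/A)^n  (Chvorinov's rule, n=2)
Modulus M = V/A = 4554/5144 = 0.885303 cm
M^2 = 0.885303^2 = 0.783761 cm^2
t_s = 4.95 * 0.783761 = 3.8796 s

Final answer: 3.8796 s


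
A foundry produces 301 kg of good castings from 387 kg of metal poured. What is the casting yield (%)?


Formula: Casting Yield = (W_good / W_total) * 100
Yield = (301 kg / 387 kg) * 100 = 77.7778%

Answer: 77.7778%


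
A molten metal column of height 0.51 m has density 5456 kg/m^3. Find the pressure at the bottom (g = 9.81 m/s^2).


Formula: P = rho * g * h
rho * g = 5456 * 9.81 = 53523.36 N/m^3
P = 53523.36 * 0.51 = 27296.9136 Pa

27296.9136 Pa


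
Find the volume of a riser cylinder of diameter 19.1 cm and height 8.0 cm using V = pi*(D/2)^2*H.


Formula: V = pi * (D/2)^2 * H  (cylinder volume)
Radius = D/2 = 19.1/2 = 9.55 cm
V = pi * 9.55^2 * 8.0 = 2292.1688 cm^3

2292.1688 cm^3


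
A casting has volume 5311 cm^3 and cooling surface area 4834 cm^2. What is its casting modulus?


Formula: Casting Modulus M = V / A
M = 5311 cm^3 / 4834 cm^2 = 1.0987 cm

Answer: 1.0987 cm


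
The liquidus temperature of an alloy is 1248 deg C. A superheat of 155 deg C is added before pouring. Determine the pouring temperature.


Formula: T_pour = T_melt + Superheat
T_pour = 1248 + 155 = 1403 deg C


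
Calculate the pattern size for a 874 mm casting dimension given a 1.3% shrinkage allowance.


Formula: L_pattern = L_casting * (1 + shrinkage_rate/100)
Shrinkage factor = 1 + 1.3/100 = 1.013
L_pattern = 874 mm * 1.013 = 885.3620 mm


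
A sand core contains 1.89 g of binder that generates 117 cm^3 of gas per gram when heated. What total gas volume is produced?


Formula: V_gas = W_binder * gas_evolution_rate
V = 1.89 g * 117 cm^3/g = 221.1300 cm^3

Answer: 221.1300 cm^3


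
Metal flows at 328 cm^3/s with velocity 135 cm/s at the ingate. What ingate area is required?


Formula: A_ingate = Q / v  (continuity equation)
A = 328 cm^3/s / 135 cm/s = 2.4296 cm^2

2.4296 cm^2


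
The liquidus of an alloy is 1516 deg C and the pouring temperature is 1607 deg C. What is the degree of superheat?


Formula: Superheat = T_pour - T_melt
Superheat = 1607 - 1516 = 91 deg C

Final answer: 91 deg C


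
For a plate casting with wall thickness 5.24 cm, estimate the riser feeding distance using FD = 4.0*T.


Formula: FD = 4.0 * T  (riser feeding-distance rule)
FD = 4.0 * 5.24 cm = 20.9600 cm

Final answer: 20.9600 cm


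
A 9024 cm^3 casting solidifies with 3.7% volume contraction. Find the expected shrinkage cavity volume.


Formula: V_shrink = V_casting * shrinkage_pct / 100
V_shrink = 9024 cm^3 * 3.7 / 100 = 333.8880 cm^3

Answer: 333.8880 cm^3


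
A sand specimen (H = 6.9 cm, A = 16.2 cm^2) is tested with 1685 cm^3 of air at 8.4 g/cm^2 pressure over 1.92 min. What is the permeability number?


Formula: Permeability Number P = (V * H) / (p * A * t)
Numerator: V * H = 1685 * 6.9 = 11626.5
Denominator: p * A * t = 8.4 * 16.2 * 1.92 = 261.2736
P = 11626.5 / 261.2736 = 44.4993

Final answer: 44.4993


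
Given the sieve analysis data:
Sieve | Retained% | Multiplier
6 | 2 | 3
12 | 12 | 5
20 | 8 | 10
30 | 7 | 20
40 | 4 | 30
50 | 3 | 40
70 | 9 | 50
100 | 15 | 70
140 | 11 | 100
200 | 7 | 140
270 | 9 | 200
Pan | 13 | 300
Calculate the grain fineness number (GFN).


Formula: GFN = sum(pct * multiplier) / sum(pct)
sum(pct * multiplier) = 9806
sum(pct) = 100
GFN = 9806 / 100 = 98.06


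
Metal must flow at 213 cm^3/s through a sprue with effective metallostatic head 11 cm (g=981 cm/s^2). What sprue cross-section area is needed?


Formula: v = sqrt(2*g*h), A = Q/v
Velocity: v = sqrt(2 * 981 * 11) = sqrt(21582) = 146.9081 cm/s
Sprue area: A = Q / v = 213 / 146.9081 = 1.4499 cm^2

1.4499 cm^2


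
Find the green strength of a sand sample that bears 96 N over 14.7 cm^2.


Formula: Compressive Strength = Force / Area
Strength = 96 N / 14.7 cm^2 = 6.5306 N/cm^2


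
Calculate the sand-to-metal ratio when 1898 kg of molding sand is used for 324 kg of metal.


Formula: Sand-to-Metal Ratio = W_sand / W_metal
Ratio = 1898 kg / 324 kg = 5.8580

Final answer: 5.8580


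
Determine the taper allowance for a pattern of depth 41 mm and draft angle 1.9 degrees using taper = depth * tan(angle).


Formula: taper = depth * tan(draft_angle)
tan(1.9 deg) = 0.0331734
taper = 41 mm * 0.0331734 = 1.3601 mm

Answer: 1.3601 mm


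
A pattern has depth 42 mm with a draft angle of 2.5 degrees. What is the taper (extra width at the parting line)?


Formula: taper = depth * tan(draft_angle)
tan(2.5 deg) = 0.0436609
taper = 42 mm * 0.0436609 = 1.8338 mm


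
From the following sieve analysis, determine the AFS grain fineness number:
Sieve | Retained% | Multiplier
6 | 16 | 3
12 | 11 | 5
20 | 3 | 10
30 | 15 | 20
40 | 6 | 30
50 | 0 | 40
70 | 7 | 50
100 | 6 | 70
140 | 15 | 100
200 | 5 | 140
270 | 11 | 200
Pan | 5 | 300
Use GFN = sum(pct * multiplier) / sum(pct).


Formula: GFN = sum(pct * multiplier) / sum(pct)
sum(pct * multiplier) = 7283
sum(pct) = 100
GFN = 7283 / 100 = 72.83

Final answer: 72.83


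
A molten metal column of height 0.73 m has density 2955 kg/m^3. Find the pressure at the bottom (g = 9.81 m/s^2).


Formula: P = rho * g * h
rho * g = 2955 * 9.81 = 28988.55 N/m^3
P = 28988.55 * 0.73 = 21161.6415 Pa


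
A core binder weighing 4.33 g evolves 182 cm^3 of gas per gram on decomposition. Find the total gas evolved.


Formula: V_gas = W_binder * gas_evolution_rate
V = 4.33 g * 182 cm^3/g = 788.0600 cm^3

788.0600 cm^3


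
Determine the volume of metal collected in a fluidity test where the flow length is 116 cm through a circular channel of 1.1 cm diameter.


Formula: V = pi * (d/2)^2 * L  (cylinder volume)
Radius = 1.1/2 = 0.55 cm
V = pi * 0.55^2 * 116 = 110.2385 cm^3


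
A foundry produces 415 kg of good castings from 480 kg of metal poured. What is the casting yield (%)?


Formula: Casting Yield = (W_good / W_total) * 100
Yield = (415 kg / 480 kg) * 100 = 86.4583%

Final answer: 86.4583%


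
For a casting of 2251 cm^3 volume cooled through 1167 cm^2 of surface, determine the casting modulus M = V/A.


Formula: Casting Modulus M = V / A
M = 2251 cm^3 / 1167 cm^2 = 1.9289 cm

1.9289 cm


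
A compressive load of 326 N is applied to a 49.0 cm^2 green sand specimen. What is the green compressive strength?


Formula: Compressive Strength = Force / Area
Strength = 326 N / 49.0 cm^2 = 6.6531 N/cm^2

Final answer: 6.6531 N/cm^2


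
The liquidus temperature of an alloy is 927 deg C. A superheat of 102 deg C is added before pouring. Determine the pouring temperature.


Formula: T_pour = T_melt + Superheat
T_pour = 927 + 102 = 1029 deg C

Answer: 1029 deg C


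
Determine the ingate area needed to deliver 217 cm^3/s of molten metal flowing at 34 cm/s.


Formula: A_ingate = Q / v  (continuity equation)
A = 217 cm^3/s / 34 cm/s = 6.3824 cm^2

Answer: 6.3824 cm^2


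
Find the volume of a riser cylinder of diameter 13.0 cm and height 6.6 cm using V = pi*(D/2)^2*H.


Formula: V = pi * (D/2)^2 * H  (cylinder volume)
Radius = D/2 = 13.0/2 = 6.5 cm
V = pi * 6.5^2 * 6.6 = 876.0331 cm^3


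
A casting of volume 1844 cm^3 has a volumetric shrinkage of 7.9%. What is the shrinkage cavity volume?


Formula: V_shrink = V_casting * shrinkage_pct / 100
V_shrink = 1844 cm^3 * 7.9 / 100 = 145.6760 cm^3

Answer: 145.6760 cm^3


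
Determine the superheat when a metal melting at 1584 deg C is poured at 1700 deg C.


Formula: Superheat = T_pour - T_melt
Superheat = 1700 - 1584 = 116 deg C

116 deg C


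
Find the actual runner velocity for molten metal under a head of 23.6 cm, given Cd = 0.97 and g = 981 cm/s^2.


Formula: v = Cd * sqrt(2 * g * h)  (Torricelli with discharge coefficient)
2*g*h = 2 * 981 * 23.6 = 46303.2 cm^2/s^2
sqrt(46303.2) = 215.18178 cm/s
v = 0.97 * 215.18178 = 208.7263 cm/s

Answer: 208.7263 cm/s


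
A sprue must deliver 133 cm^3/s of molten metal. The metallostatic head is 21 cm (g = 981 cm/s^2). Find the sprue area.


Formula: v = sqrt(2*g*h), A = Q/v
Velocity: v = sqrt(2 * 981 * 21) = sqrt(41202) = 202.9828 cm/s
Sprue area: A = Q / v = 133 / 202.9828 = 0.6552 cm^2

0.6552 cm^2


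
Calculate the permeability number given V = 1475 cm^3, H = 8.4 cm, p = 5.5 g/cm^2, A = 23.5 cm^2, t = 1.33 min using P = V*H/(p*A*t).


Formula: Permeability Number P = (V * H) / (p * A * t)
Numerator: V * H = 1475 * 8.4 = 12390.0
Denominator: p * A * t = 5.5 * 23.5 * 1.33 = 171.9025
P = 12390.0 / 171.9025 = 72.0757

Final answer: 72.0757


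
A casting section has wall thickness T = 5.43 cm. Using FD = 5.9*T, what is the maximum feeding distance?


Formula: FD = 5.9 * T  (riser feeding-distance rule)
FD = 5.9 * 5.43 cm = 32.0370 cm

32.0370 cm


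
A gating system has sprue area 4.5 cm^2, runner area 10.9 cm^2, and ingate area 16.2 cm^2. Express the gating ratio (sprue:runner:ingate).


Sprue:Runner:Ingate = 1 : 10.9/4.5 : 16.2/4.5 = 1:2.42:3.60

Answer: 1:2.42:3.60


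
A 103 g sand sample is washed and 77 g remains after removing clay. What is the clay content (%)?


Formula: Clay% = (W_total - W_washed) / W_total * 100
Clay mass = 103 - 77 = 26 g
Clay% = 26 / 103 * 100 = 25.2427%

Final answer: 25.2427%


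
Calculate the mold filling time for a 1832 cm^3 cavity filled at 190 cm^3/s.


Formula: t_fill = V_mold / Q_flow
t = 1832 cm^3 / 190 cm^3/s = 9.6421 s

Final answer: 9.6421 s


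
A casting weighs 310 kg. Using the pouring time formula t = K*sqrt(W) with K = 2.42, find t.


Formula: t = K * sqrt(W)
sqrt(W) = sqrt(310) = 17.60682
t = 2.42 * 17.60682 = 42.6085 s

42.6085 s


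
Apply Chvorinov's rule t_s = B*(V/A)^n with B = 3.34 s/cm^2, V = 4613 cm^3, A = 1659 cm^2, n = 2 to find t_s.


Formula: t_s = B * (V/A)^n  (Chvorinov's rule, n=2)
Modulus M = V/A = 4613/1659 = 2.780591 cm
M^2 = 2.780591^2 = 7.731686 cm^2
t_s = 3.34 * 7.731686 = 25.8238 s

Answer: 25.8238 s


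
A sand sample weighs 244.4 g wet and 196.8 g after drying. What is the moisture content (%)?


Formula: MC = (W_wet - W_dry) / W_wet * 100
Water mass = 244.4 - 196.8 = 47.6 g
MC = 47.6 / 244.4 * 100 = 19.4763%

Final answer: 19.4763%


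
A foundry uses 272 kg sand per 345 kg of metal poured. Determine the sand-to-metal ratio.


Formula: Sand-to-Metal Ratio = W_sand / W_metal
Ratio = 272 kg / 345 kg = 0.7884


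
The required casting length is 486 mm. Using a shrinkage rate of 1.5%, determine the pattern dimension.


Formula: L_pattern = L_casting * (1 + shrinkage_rate/100)
Shrinkage factor = 1 + 1.5/100 = 1.015
L_pattern = 486 mm * 1.015 = 493.2900 mm

493.2900 mm


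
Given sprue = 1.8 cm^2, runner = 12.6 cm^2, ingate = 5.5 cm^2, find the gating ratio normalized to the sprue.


Sprue:Runner:Ingate = 1 : 12.6/1.8 : 5.5/1.8 = 1:7.00:3.06

Answer: 1:7.00:3.06


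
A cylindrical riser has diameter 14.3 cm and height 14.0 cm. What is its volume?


Formula: V = pi * (D/2)^2 * H  (cylinder volume)
Radius = D/2 = 14.3/2 = 7.15 cm
V = pi * 7.15^2 * 14.0 = 2248.4850 cm^3

Answer: 2248.4850 cm^3


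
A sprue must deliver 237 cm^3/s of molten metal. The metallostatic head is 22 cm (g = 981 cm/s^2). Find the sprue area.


Formula: v = sqrt(2*g*h), A = Q/v
Velocity: v = sqrt(2 * 981 * 22) = sqrt(43164) = 207.7595 cm/s
Sprue area: A = Q / v = 237 / 207.7595 = 1.1407 cm^2


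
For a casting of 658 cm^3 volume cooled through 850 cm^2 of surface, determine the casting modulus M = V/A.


Formula: Casting Modulus M = V / A
M = 658 cm^3 / 850 cm^2 = 0.7741 cm

0.7741 cm


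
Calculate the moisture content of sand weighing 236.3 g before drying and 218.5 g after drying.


Formula: MC = (W_wet - W_dry) / W_wet * 100
Water mass = 236.3 - 218.5 = 17.8 g
MC = 17.8 / 236.3 * 100 = 7.5328%


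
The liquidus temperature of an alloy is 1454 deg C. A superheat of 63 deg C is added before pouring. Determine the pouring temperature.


Formula: T_pour = T_melt + Superheat
T_pour = 1454 + 63 = 1517 deg C

Final answer: 1517 deg C


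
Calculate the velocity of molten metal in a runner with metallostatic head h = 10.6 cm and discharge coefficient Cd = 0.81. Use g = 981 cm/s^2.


Formula: v = Cd * sqrt(2 * g * h)  (Torricelli with discharge coefficient)
2*g*h = 2 * 981 * 10.6 = 20797.2 cm^2/s^2
sqrt(20797.2) = 144.21234 cm/s
v = 0.81 * 144.21234 = 116.8120 cm/s


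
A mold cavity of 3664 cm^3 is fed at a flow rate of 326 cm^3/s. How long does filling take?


Formula: t_fill = V_mold / Q_flow
t = 3664 cm^3 / 326 cm^3/s = 11.2393 s


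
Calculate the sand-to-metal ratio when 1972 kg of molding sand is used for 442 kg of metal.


Formula: Sand-to-Metal Ratio = W_sand / W_metal
Ratio = 1972 kg / 442 kg = 4.4615

Final answer: 4.4615


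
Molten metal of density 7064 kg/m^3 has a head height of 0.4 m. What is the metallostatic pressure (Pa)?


Formula: P = rho * g * h
rho * g = 7064 * 9.81 = 69297.84 N/m^3
P = 69297.84 * 0.4 = 27719.1360 Pa

Answer: 27719.1360 Pa


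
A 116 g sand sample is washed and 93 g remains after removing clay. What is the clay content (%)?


Formula: Clay% = (W_total - W_washed) / W_total * 100
Clay mass = 116 - 93 = 23 g
Clay% = 23 / 116 * 100 = 19.8276%

19.8276%


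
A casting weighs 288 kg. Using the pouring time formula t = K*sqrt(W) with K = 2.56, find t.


Formula: t = K * sqrt(W)
sqrt(W) = sqrt(288) = 16.97056
t = 2.56 * 16.97056 = 43.4446 s


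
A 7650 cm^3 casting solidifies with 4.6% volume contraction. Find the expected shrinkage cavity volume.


Formula: V_shrink = V_casting * shrinkage_pct / 100
V_shrink = 7650 cm^3 * 4.6 / 100 = 351.9000 cm^3

Answer: 351.9000 cm^3


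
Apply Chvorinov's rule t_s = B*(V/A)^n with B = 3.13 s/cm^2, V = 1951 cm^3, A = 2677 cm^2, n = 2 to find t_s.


Formula: t_s = B * (V/A)^n  (Chvorinov's rule, n=2)
Modulus M = V/A = 1951/2677 = 0.728801 cm
M^2 = 0.728801^2 = 0.531151 cm^2
t_s = 3.13 * 0.531151 = 1.6625 s

Final answer: 1.6625 s


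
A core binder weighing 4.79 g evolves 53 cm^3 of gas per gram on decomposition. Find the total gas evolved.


Formula: V_gas = W_binder * gas_evolution_rate
V = 4.79 g * 53 cm^3/g = 253.8700 cm^3

Answer: 253.8700 cm^3


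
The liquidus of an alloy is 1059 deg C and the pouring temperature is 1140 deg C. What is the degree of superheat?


Formula: Superheat = T_pour - T_melt
Superheat = 1140 - 1059 = 81 deg C

Final answer: 81 deg C


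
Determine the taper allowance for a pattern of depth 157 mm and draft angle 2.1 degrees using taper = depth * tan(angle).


Formula: taper = depth * tan(draft_angle)
tan(2.1 deg) = 0.0366683
taper = 157 mm * 0.0366683 = 5.7569 mm

Final answer: 5.7569 mm


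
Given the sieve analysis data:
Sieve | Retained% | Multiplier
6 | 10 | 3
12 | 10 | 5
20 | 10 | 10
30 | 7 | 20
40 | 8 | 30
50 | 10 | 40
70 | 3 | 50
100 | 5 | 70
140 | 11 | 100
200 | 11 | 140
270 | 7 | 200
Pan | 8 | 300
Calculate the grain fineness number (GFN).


Formula: GFN = sum(pct * multiplier) / sum(pct)
sum(pct * multiplier) = 7900
sum(pct) = 100
GFN = 7900 / 100 = 79.00

Answer: 79.00


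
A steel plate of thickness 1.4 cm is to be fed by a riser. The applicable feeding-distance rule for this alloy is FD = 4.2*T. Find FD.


Formula: FD = 4.2 * T  (riser feeding-distance rule)
FD = 4.2 * 1.4 cm = 5.8800 cm

Final answer: 5.8800 cm


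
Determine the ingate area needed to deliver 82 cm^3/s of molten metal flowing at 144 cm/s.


Formula: A_ingate = Q / v  (continuity equation)
A = 82 cm^3/s / 144 cm/s = 0.5694 cm^2

Final answer: 0.5694 cm^2


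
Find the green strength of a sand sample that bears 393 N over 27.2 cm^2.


Formula: Compressive Strength = Force / Area
Strength = 393 N / 27.2 cm^2 = 14.4485 N/cm^2

14.4485 N/cm^2


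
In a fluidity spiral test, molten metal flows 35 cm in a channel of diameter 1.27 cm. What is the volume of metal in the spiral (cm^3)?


Formula: V = pi * (d/2)^2 * L  (cylinder volume)
Radius = 1.27/2 = 0.635 cm
V = pi * 0.635^2 * 35 = 44.3369 cm^3

44.3369 cm^3


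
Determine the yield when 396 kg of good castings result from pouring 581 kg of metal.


Formula: Casting Yield = (W_good / W_total) * 100
Yield = (396 kg / 581 kg) * 100 = 68.1583%

Final answer: 68.1583%


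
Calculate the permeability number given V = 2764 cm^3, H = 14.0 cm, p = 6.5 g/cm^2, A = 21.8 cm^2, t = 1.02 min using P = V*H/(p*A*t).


Formula: Permeability Number P = (V * H) / (p * A * t)
Numerator: V * H = 2764 * 14.0 = 38696.0
Denominator: p * A * t = 6.5 * 21.8 * 1.02 = 144.534
P = 38696.0 / 144.534 = 267.7294

267.7294


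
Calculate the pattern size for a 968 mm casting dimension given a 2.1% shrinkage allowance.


Formula: L_pattern = L_casting * (1 + shrinkage_rate/100)
Shrinkage factor = 1 + 2.1/100 = 1.021
L_pattern = 968 mm * 1.021 = 988.3280 mm

Final answer: 988.3280 mm


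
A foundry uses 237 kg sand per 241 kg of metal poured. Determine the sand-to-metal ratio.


Formula: Sand-to-Metal Ratio = W_sand / W_metal
Ratio = 237 kg / 241 kg = 0.9834

Answer: 0.9834


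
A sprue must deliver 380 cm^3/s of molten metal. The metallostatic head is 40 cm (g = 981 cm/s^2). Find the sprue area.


Formula: v = sqrt(2*g*h), A = Q/v
Velocity: v = sqrt(2 * 981 * 40) = sqrt(78480) = 280.1428 cm/s
Sprue area: A = Q / v = 380 / 280.1428 = 1.3565 cm^2

1.3565 cm^2


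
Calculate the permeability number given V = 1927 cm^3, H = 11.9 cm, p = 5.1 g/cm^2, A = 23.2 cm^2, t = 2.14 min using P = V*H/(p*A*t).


Formula: Permeability Number P = (V * H) / (p * A * t)
Numerator: V * H = 1927 * 11.9 = 22931.3
Denominator: p * A * t = 5.1 * 23.2 * 2.14 = 253.2048
P = 22931.3 / 253.2048 = 90.5642


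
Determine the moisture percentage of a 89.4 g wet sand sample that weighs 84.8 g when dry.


Formula: MC = (W_wet - W_dry) / W_wet * 100
Water mass = 89.4 - 84.8 = 4.6 g
MC = 4.6 / 89.4 * 100 = 5.1454%

5.1454%


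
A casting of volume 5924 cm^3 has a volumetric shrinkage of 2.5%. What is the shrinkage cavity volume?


Formula: V_shrink = V_casting * shrinkage_pct / 100
V_shrink = 5924 cm^3 * 2.5 / 100 = 148.1000 cm^3


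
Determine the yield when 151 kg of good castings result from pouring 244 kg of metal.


Formula: Casting Yield = (W_good / W_total) * 100
Yield = (151 kg / 244 kg) * 100 = 61.8852%


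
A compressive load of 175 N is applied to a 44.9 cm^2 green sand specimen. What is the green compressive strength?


Formula: Compressive Strength = Force / Area
Strength = 175 N / 44.9 cm^2 = 3.8976 N/cm^2


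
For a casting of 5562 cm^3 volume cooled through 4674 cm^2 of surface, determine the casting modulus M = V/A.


Formula: Casting Modulus M = V / A
M = 5562 cm^3 / 4674 cm^2 = 1.1900 cm

Answer: 1.1900 cm


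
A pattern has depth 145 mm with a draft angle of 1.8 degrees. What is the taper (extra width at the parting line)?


Formula: taper = depth * tan(draft_angle)
tan(1.8 deg) = 0.0314263
taper = 145 mm * 0.0314263 = 4.5568 mm

Answer: 4.5568 mm


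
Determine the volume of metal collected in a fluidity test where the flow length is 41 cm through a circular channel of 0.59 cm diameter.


Formula: V = pi * (d/2)^2 * L  (cylinder volume)
Radius = 0.59/2 = 0.295 cm
V = pi * 0.295^2 * 41 = 11.2093 cm^3

Answer: 11.2093 cm^3


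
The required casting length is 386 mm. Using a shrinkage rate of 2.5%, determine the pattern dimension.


Formula: L_pattern = L_casting * (1 + shrinkage_rate/100)
Shrinkage factor = 1 + 2.5/100 = 1.025
L_pattern = 386 mm * 1.025 = 395.6500 mm

Answer: 395.6500 mm


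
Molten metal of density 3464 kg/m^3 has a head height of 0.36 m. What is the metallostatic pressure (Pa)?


Formula: P = rho * g * h
rho * g = 3464 * 9.81 = 33981.84 N/m^3
P = 33981.84 * 0.36 = 12233.4624 Pa


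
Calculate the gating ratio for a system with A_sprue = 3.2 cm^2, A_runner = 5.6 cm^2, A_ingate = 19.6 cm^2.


Sprue:Runner:Ingate = 1 : 5.6/3.2 : 19.6/3.2 = 1:1.75:6.13

Final answer: 1:1.75:6.13


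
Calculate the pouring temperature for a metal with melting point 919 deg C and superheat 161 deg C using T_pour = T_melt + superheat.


Formula: T_pour = T_melt + Superheat
T_pour = 919 + 161 = 1080 deg C

Final answer: 1080 deg C


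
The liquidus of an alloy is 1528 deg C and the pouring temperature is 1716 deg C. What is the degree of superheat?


Formula: Superheat = T_pour - T_melt
Superheat = 1716 - 1528 = 188 deg C


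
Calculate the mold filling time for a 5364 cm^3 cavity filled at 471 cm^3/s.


Formula: t_fill = V_mold / Q_flow
t = 5364 cm^3 / 471 cm^3/s = 11.3885 s

Final answer: 11.3885 s


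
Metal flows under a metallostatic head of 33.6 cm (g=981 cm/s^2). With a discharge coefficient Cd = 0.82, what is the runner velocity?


Formula: v = Cd * sqrt(2 * g * h)  (Torricelli with discharge coefficient)
2*g*h = 2 * 981 * 33.6 = 65923.2 cm^2/s^2
sqrt(65923.2) = 256.75514 cm/s
v = 0.82 * 256.75514 = 210.5392 cm/s

Final answer: 210.5392 cm/s


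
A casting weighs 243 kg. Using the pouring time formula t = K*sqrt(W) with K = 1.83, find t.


Formula: t = K * sqrt(W)
sqrt(W) = sqrt(243) = 15.58846
t = 1.83 * 15.58846 = 28.5269 s

28.5269 s


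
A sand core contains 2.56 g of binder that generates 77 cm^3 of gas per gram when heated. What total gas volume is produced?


Formula: V_gas = W_binder * gas_evolution_rate
V = 2.56 g * 77 cm^3/g = 197.1200 cm^3

Final answer: 197.1200 cm^3


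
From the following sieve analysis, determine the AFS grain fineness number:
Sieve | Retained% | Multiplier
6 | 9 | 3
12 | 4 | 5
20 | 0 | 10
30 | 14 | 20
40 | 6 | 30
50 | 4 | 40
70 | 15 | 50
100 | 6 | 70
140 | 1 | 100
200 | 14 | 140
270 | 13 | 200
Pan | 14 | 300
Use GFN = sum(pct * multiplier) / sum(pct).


Formula: GFN = sum(pct * multiplier) / sum(pct)
sum(pct * multiplier) = 10697
sum(pct) = 100
GFN = 10697 / 100 = 106.97

Answer: 106.97


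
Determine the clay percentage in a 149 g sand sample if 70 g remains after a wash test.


Formula: Clay% = (W_total - W_washed) / W_total * 100
Clay mass = 149 - 70 = 79 g
Clay% = 79 / 149 * 100 = 53.0201%

Final answer: 53.0201%


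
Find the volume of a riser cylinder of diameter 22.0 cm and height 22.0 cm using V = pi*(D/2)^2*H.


Formula: V = pi * (D/2)^2 * H  (cylinder volume)
Radius = D/2 = 22.0/2 = 11.0 cm
V = pi * 11.0^2 * 22.0 = 8362.9196 cm^3

Answer: 8362.9196 cm^3


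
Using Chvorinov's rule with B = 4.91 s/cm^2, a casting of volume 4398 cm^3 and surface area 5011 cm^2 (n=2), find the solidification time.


Formula: t_s = B * (V/A)^n  (Chvorinov's rule, n=2)
Modulus M = V/A = 4398/5011 = 0.877669 cm
M^2 = 0.877669^2 = 0.770303 cm^2
t_s = 4.91 * 0.770303 = 3.7822 s


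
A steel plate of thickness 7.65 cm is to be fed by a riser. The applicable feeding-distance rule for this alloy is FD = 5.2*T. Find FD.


Formula: FD = 5.2 * T  (riser feeding-distance rule)
FD = 5.2 * 7.65 cm = 39.7800 cm

39.7800 cm


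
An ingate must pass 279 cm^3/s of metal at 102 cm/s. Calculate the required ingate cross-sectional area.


Formula: A_ingate = Q / v  (continuity equation)
A = 279 cm^3/s / 102 cm/s = 2.7353 cm^2

Answer: 2.7353 cm^2


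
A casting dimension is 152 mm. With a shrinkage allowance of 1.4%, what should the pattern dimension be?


Formula: L_pattern = L_casting * (1 + shrinkage_rate/100)
Shrinkage factor = 1 + 1.4/100 = 1.014
L_pattern = 152 mm * 1.014 = 154.1280 mm

Answer: 154.1280 mm


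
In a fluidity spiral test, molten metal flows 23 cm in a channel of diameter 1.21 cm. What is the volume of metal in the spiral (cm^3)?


Formula: V = pi * (d/2)^2 * L  (cylinder volume)
Radius = 1.21/2 = 0.605 cm
V = pi * 0.605^2 * 23 = 26.4477 cm^3

26.4477 cm^3


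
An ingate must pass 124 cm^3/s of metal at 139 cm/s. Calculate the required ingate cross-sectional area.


Formula: A_ingate = Q / v  (continuity equation)
A = 124 cm^3/s / 139 cm/s = 0.8921 cm^2

Final answer: 0.8921 cm^2


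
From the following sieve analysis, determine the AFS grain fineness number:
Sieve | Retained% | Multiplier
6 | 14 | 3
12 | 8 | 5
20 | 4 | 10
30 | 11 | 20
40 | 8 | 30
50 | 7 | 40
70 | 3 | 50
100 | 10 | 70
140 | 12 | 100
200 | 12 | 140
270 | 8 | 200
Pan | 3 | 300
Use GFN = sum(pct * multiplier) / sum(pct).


Formula: GFN = sum(pct * multiplier) / sum(pct)
sum(pct * multiplier) = 7092
sum(pct) = 100
GFN = 7092 / 100 = 70.92

70.92


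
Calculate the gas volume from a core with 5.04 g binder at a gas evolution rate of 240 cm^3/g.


Formula: V_gas = W_binder * gas_evolution_rate
V = 5.04 g * 240 cm^3/g = 1209.6000 cm^3

Final answer: 1209.6000 cm^3


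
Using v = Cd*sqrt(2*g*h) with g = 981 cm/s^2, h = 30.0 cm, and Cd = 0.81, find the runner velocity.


Formula: v = Cd * sqrt(2 * g * h)  (Torricelli with discharge coefficient)
2*g*h = 2 * 981 * 30.0 = 58860.0 cm^2/s^2
sqrt(58860.0) = 242.61080 cm/s
v = 0.81 * 242.61080 = 196.5147 cm/s

Final answer: 196.5147 cm/s


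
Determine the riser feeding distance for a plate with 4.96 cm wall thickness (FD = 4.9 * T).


Formula: FD = 4.9 * T  (riser feeding-distance rule)
FD = 4.9 * 4.96 cm = 24.3040 cm

Answer: 24.3040 cm


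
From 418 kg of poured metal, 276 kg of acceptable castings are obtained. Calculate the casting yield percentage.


Formula: Casting Yield = (W_good / W_total) * 100
Yield = (276 kg / 418 kg) * 100 = 66.0287%

66.0287%


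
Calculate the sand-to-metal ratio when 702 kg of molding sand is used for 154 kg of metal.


Formula: Sand-to-Metal Ratio = W_sand / W_metal
Ratio = 702 kg / 154 kg = 4.5584

Answer: 4.5584


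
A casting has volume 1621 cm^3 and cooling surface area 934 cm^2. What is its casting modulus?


Formula: Casting Modulus M = V / A
M = 1621 cm^3 / 934 cm^2 = 1.7355 cm

1.7355 cm


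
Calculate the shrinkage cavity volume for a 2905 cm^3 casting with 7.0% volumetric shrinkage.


Formula: V_shrink = V_casting * shrinkage_pct / 100
V_shrink = 2905 cm^3 * 7.0 / 100 = 203.3500 cm^3


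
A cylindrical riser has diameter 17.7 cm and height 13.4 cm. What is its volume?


Formula: V = pi * (D/2)^2 * H  (cylinder volume)
Radius = D/2 = 17.7/2 = 8.85 cm
V = pi * 8.85^2 * 13.4 = 3297.1690 cm^3

3297.1690 cm^3


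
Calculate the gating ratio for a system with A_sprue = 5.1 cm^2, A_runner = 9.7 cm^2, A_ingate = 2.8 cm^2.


Sprue:Runner:Ingate = 1 : 9.7/5.1 : 2.8/5.1 = 1:1.90:0.55


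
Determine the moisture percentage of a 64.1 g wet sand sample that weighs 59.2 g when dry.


Formula: MC = (W_wet - W_dry) / W_wet * 100
Water mass = 64.1 - 59.2 = 4.9 g
MC = 4.9 / 64.1 * 100 = 7.6443%

Final answer: 7.6443%


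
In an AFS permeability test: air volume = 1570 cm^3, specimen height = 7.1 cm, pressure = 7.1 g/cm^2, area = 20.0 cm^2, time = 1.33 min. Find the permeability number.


Formula: Permeability Number P = (V * H) / (p * A * t)
Numerator: V * H = 1570 * 7.1 = 11147.0
Denominator: p * A * t = 7.1 * 20.0 * 1.33 = 188.86
P = 11147.0 / 188.86 = 59.0226

Final answer: 59.0226


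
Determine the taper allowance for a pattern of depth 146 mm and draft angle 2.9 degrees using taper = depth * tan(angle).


Formula: taper = depth * tan(draft_angle)
tan(2.9 deg) = 0.0506578
taper = 146 mm * 0.0506578 = 7.3960 mm


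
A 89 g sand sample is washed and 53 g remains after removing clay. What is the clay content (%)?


Formula: Clay% = (W_total - W_washed) / W_total * 100
Clay mass = 89 - 53 = 36 g
Clay% = 36 / 89 * 100 = 40.4494%


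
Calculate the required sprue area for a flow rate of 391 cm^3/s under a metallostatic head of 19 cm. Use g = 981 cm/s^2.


Formula: v = sqrt(2*g*h), A = Q/v
Velocity: v = sqrt(2 * 981 * 19) = sqrt(37278) = 193.0751 cm/s
Sprue area: A = Q / v = 391 / 193.0751 = 2.0251 cm^2

Answer: 2.0251 cm^2


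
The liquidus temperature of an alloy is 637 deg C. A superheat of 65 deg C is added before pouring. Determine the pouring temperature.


Formula: T_pour = T_melt + Superheat
T_pour = 637 + 65 = 702 deg C

Final answer: 702 deg C


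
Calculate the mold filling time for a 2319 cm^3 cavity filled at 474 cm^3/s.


Formula: t_fill = V_mold / Q_flow
t = 2319 cm^3 / 474 cm^3/s = 4.8924 s


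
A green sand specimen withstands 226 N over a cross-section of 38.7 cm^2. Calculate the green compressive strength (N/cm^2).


Formula: Compressive Strength = Force / Area
Strength = 226 N / 38.7 cm^2 = 5.8398 N/cm^2


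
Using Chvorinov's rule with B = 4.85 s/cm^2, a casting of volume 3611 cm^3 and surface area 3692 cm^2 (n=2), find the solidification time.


Formula: t_s = B * (V/A)^n  (Chvorinov's rule, n=2)
Modulus M = V/A = 3611/3692 = 0.978061 cm
M^2 = 0.978061^2 = 0.956603 cm^2
t_s = 4.85 * 0.956603 = 4.6395 s


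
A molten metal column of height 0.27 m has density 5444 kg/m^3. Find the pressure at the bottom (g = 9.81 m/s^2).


Formula: P = rho * g * h
rho * g = 5444 * 9.81 = 53405.64 N/m^3
P = 53405.64 * 0.27 = 14419.5228 Pa

Answer: 14419.5228 Pa


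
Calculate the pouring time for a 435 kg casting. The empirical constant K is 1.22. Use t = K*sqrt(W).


Formula: t = K * sqrt(W)
sqrt(W) = sqrt(435) = 20.85665
t = 1.22 * 20.85665 = 25.4451 s

Final answer: 25.4451 s


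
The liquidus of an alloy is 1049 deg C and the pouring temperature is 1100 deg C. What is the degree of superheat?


Formula: Superheat = T_pour - T_melt
Superheat = 1100 - 1049 = 51 deg C

Answer: 51 deg C


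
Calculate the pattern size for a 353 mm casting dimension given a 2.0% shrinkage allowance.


Formula: L_pattern = L_casting * (1 + shrinkage_rate/100)
Shrinkage factor = 1 + 2.0/100 = 1.02
L_pattern = 353 mm * 1.02 = 360.0600 mm

360.0600 mm


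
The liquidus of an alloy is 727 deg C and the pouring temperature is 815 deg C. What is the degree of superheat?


Formula: Superheat = T_pour - T_melt
Superheat = 815 - 727 = 88 deg C


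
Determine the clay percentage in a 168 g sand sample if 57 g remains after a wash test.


Formula: Clay% = (W_total - W_washed) / W_total * 100
Clay mass = 168 - 57 = 111 g
Clay% = 111 / 168 * 100 = 66.0714%


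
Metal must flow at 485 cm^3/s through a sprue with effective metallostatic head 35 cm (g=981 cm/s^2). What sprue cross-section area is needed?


Formula: v = sqrt(2*g*h), A = Q/v
Velocity: v = sqrt(2 * 981 * 35) = sqrt(68670) = 262.0496 cm/s
Sprue area: A = Q / v = 485 / 262.0496 = 1.8508 cm^2

Answer: 1.8508 cm^2


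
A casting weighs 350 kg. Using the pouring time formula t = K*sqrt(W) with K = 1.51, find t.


Formula: t = K * sqrt(W)
sqrt(W) = sqrt(350) = 18.70829
t = 1.51 * 18.70829 = 28.2495 s


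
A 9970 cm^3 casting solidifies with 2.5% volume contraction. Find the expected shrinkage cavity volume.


Formula: V_shrink = V_casting * shrinkage_pct / 100
V_shrink = 9970 cm^3 * 2.5 / 100 = 249.2500 cm^3

Answer: 249.2500 cm^3


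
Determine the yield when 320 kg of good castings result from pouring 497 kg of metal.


Formula: Casting Yield = (W_good / W_total) * 100
Yield = (320 kg / 497 kg) * 100 = 64.3863%

Answer: 64.3863%


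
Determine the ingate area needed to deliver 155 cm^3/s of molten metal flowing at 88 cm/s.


Formula: A_ingate = Q / v  (continuity equation)
A = 155 cm^3/s / 88 cm/s = 1.7614 cm^2

1.7614 cm^2


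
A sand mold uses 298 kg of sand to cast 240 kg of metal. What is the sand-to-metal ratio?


Formula: Sand-to-Metal Ratio = W_sand / W_metal
Ratio = 298 kg / 240 kg = 1.2417

1.2417


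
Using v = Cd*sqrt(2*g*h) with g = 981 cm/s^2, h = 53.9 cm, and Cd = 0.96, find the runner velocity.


Formula: v = Cd * sqrt(2 * g * h)  (Torricelli with discharge coefficient)
2*g*h = 2 * 981 * 53.9 = 105751.8 cm^2/s^2
sqrt(105751.8) = 325.19502 cm/s
v = 0.96 * 325.19502 = 312.1872 cm/s


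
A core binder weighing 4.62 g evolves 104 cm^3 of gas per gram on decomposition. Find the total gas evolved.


Formula: V_gas = W_binder * gas_evolution_rate
V = 4.62 g * 104 cm^3/g = 480.4800 cm^3

Answer: 480.4800 cm^3


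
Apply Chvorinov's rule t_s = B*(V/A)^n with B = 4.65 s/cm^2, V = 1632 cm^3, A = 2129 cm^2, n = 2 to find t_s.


Formula: t_s = B * (V/A)^n  (Chvorinov's rule, n=2)
Modulus M = V/A = 1632/2129 = 0.766557 cm
M^2 = 0.766557^2 = 0.587610 cm^2
t_s = 4.65 * 0.587610 = 2.7324 s


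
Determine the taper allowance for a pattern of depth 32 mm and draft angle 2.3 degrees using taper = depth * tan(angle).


Formula: taper = depth * tan(draft_angle)
tan(2.3 deg) = 0.0401641
taper = 32 mm * 0.0401641 = 1.2853 mm

Final answer: 1.2853 mm


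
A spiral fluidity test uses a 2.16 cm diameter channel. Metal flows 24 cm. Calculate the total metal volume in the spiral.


Formula: V = pi * (d/2)^2 * L  (cylinder volume)
Radius = 2.16/2 = 1.08 cm
V = pi * 1.08^2 * 24 = 87.9445 cm^3

Answer: 87.9445 cm^3


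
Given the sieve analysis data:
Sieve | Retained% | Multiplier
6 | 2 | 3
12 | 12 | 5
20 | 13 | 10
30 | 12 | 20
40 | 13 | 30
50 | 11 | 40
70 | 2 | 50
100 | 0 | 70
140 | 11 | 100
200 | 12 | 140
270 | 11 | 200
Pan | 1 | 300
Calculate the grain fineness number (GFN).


Formula: GFN = sum(pct * multiplier) / sum(pct)
sum(pct * multiplier) = 6646
sum(pct) = 100
GFN = 6646 / 100 = 66.46

Answer: 66.46


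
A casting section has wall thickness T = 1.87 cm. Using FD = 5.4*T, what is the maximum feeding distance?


Formula: FD = 5.4 * T  (riser feeding-distance rule)
FD = 5.4 * 1.87 cm = 10.0980 cm

10.0980 cm


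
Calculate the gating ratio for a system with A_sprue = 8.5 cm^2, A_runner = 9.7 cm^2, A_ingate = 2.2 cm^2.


Sprue:Runner:Ingate = 1 : 9.7/8.5 : 2.2/8.5 = 1:1.14:0.26

Answer: 1:1.14:0.26


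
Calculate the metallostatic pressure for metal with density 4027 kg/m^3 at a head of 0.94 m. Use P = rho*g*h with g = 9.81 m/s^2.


Formula: P = rho * g * h
rho * g = 4027 * 9.81 = 39504.87 N/m^3
P = 39504.87 * 0.94 = 37134.5778 Pa

Final answer: 37134.5778 Pa


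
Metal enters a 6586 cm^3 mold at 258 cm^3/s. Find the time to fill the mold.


Formula: t_fill = V_mold / Q_flow
t = 6586 cm^3 / 258 cm^3/s = 25.5271 s

Final answer: 25.5271 s


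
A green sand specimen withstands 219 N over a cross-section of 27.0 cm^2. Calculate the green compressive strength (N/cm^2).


Formula: Compressive Strength = Force / Area
Strength = 219 N / 27.0 cm^2 = 8.1111 N/cm^2

8.1111 N/cm^2


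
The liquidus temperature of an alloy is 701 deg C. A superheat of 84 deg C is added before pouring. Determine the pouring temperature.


Formula: T_pour = T_melt + Superheat
T_pour = 701 + 84 = 785 deg C

Answer: 785 deg C


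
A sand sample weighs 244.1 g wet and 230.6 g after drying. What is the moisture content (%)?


Formula: MC = (W_wet - W_dry) / W_wet * 100
Water mass = 244.1 - 230.6 = 13.5 g
MC = 13.5 / 244.1 * 100 = 5.5305%

Answer: 5.5305%


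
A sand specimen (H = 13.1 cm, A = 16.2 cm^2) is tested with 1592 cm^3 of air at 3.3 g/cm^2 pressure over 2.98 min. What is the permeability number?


Formula: Permeability Number P = (V * H) / (p * A * t)
Numerator: V * H = 1592 * 13.1 = 20855.2
Denominator: p * A * t = 3.3 * 16.2 * 2.98 = 159.3108
P = 20855.2 / 159.3108 = 130.9089

Answer: 130.9089


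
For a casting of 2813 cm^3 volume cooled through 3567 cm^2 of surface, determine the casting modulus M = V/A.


Formula: Casting Modulus M = V / A
M = 2813 cm^3 / 3567 cm^2 = 0.7886 cm

Answer: 0.7886 cm


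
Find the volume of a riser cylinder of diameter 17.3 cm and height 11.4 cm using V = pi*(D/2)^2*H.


Formula: V = pi * (D/2)^2 * H  (cylinder volume)
Radius = D/2 = 17.3/2 = 8.65 cm
V = pi * 8.65^2 * 11.4 = 2679.7047 cm^3


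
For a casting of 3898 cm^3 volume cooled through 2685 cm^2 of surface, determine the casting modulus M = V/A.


Formula: Casting Modulus M = V / A
M = 3898 cm^3 / 2685 cm^2 = 1.4518 cm

Answer: 1.4518 cm


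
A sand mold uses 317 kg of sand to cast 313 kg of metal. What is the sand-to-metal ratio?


Formula: Sand-to-Metal Ratio = W_sand / W_metal
Ratio = 317 kg / 313 kg = 1.0128

Answer: 1.0128


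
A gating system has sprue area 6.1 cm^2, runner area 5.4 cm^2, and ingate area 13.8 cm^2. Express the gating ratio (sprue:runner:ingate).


Sprue:Runner:Ingate = 1 : 5.4/6.1 : 13.8/6.1 = 1:0.89:2.26

Answer: 1:0.89:2.26


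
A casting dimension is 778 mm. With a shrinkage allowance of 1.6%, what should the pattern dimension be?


Formula: L_pattern = L_casting * (1 + shrinkage_rate/100)
Shrinkage factor = 1 + 1.6/100 = 1.016
L_pattern = 778 mm * 1.016 = 790.4480 mm

Final answer: 790.4480 mm


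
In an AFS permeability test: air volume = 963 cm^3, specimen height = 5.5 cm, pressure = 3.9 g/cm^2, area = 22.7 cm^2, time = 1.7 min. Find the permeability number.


Formula: Permeability Number P = (V * H) / (p * A * t)
Numerator: V * H = 963 * 5.5 = 5296.5
Denominator: p * A * t = 3.9 * 22.7 * 1.7 = 150.501
P = 5296.5 / 150.501 = 35.1925

Final answer: 35.1925


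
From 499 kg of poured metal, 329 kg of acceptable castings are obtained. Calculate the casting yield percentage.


Formula: Casting Yield = (W_good / W_total) * 100
Yield = (329 kg / 499 kg) * 100 = 65.9319%

Final answer: 65.9319%


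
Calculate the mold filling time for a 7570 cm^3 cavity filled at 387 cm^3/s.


Formula: t_fill = V_mold / Q_flow
t = 7570 cm^3 / 387 cm^3/s = 19.5607 s

Final answer: 19.5607 s


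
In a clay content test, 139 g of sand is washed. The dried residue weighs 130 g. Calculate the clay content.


Formula: Clay% = (W_total - W_washed) / W_total * 100
Clay mass = 139 - 130 = 9 g
Clay% = 9 / 139 * 100 = 6.4748%

Final answer: 6.4748%


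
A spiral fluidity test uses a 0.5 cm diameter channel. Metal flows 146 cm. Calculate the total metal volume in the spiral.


Formula: V = pi * (d/2)^2 * L  (cylinder volume)
Radius = 0.5/2 = 0.25 cm
V = pi * 0.25^2 * 146 = 28.6670 cm^3

Final answer: 28.6670 cm^3


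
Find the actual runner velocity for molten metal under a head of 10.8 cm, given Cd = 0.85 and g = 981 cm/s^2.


Formula: v = Cd * sqrt(2 * g * h)  (Torricelli with discharge coefficient)
2*g*h = 2 * 981 * 10.8 = 21189.6 cm^2/s^2
sqrt(21189.6) = 145.56648 cm/s
v = 0.85 * 145.56648 = 123.7315 cm/s

Final answer: 123.7315 cm/s


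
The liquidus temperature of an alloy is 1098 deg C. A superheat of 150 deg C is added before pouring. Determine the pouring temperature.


Formula: T_pour = T_melt + Superheat
T_pour = 1098 + 150 = 1248 deg C

Answer: 1248 deg C


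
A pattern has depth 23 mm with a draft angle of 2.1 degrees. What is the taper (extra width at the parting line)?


Formula: taper = depth * tan(draft_angle)
tan(2.1 deg) = 0.0366683
taper = 23 mm * 0.0366683 = 0.8434 mm

Final answer: 0.8434 mm


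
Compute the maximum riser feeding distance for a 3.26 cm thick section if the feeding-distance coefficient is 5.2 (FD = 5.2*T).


Formula: FD = 5.2 * T  (riser feeding-distance rule)
FD = 5.2 * 3.26 cm = 16.9520 cm


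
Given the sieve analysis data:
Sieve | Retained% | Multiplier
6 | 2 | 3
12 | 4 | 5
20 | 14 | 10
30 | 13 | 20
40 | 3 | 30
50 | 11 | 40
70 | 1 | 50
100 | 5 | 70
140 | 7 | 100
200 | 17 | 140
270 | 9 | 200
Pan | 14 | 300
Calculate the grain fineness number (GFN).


Formula: GFN = sum(pct * multiplier) / sum(pct)
sum(pct * multiplier) = 10436
sum(pct) = 100
GFN = 10436 / 100 = 104.36

Answer: 104.36


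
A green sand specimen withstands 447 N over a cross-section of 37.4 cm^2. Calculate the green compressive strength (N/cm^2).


Formula: Compressive Strength = Force / Area
Strength = 447 N / 37.4 cm^2 = 11.9519 N/cm^2

11.9519 N/cm^2
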